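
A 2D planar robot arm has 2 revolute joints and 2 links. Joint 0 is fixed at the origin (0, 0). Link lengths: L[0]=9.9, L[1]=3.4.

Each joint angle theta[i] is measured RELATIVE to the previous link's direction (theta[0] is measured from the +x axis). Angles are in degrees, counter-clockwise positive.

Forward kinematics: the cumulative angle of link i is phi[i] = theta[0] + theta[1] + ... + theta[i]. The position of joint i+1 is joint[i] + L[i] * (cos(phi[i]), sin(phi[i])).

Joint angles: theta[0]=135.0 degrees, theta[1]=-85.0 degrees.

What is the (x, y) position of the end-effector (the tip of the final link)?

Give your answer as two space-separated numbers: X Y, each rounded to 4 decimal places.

joint[0] = (0.0000, 0.0000)  (base)
link 0: phi[0] = 135 = 135 deg
  cos(135 deg) = -0.7071, sin(135 deg) = 0.7071
  joint[1] = (0.0000, 0.0000) + 9.9 * (-0.7071, 0.7071) = (0.0000 + -7.0004, 0.0000 + 7.0004) = (-7.0004, 7.0004)
link 1: phi[1] = 135 + -85 = 50 deg
  cos(50 deg) = 0.6428, sin(50 deg) = 0.7660
  joint[2] = (-7.0004, 7.0004) + 3.4 * (0.6428, 0.7660) = (-7.0004 + 2.1855, 7.0004 + 2.6046) = (-4.8149, 9.6049)
End effector: (-4.8149, 9.6049)

Answer: -4.8149 9.6049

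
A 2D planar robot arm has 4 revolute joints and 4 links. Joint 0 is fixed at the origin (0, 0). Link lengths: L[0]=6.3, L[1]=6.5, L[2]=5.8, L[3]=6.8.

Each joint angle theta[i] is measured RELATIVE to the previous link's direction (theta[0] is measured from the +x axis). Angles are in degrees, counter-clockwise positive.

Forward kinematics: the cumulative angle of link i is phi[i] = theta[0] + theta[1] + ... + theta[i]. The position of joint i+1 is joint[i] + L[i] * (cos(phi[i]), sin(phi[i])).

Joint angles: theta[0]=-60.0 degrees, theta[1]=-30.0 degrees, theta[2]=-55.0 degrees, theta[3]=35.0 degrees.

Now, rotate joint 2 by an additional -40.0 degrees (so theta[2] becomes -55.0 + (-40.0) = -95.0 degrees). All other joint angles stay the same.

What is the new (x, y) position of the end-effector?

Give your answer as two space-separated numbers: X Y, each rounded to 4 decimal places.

Answer: -8.5169 -14.8505

Derivation:
joint[0] = (0.0000, 0.0000)  (base)
link 0: phi[0] = -60 = -60 deg
  cos(-60 deg) = 0.5000, sin(-60 deg) = -0.8660
  joint[1] = (0.0000, 0.0000) + 6.3 * (0.5000, -0.8660) = (0.0000 + 3.1500, 0.0000 + -5.4560) = (3.1500, -5.4560)
link 1: phi[1] = -60 + -30 = -90 deg
  cos(-90 deg) = 0.0000, sin(-90 deg) = -1.0000
  joint[2] = (3.1500, -5.4560) + 6.5 * (0.0000, -1.0000) = (3.1500 + 0.0000, -5.4560 + -6.5000) = (3.1500, -11.9560)
link 2: phi[2] = -60 + -30 + -95 = -185 deg
  cos(-185 deg) = -0.9962, sin(-185 deg) = 0.0872
  joint[3] = (3.1500, -11.9560) + 5.8 * (-0.9962, 0.0872) = (3.1500 + -5.7779, -11.9560 + 0.5055) = (-2.6279, -11.4505)
link 3: phi[3] = -60 + -30 + -95 + 35 = -150 deg
  cos(-150 deg) = -0.8660, sin(-150 deg) = -0.5000
  joint[4] = (-2.6279, -11.4505) + 6.8 * (-0.8660, -0.5000) = (-2.6279 + -5.8890, -11.4505 + -3.4000) = (-8.5169, -14.8505)
End effector: (-8.5169, -14.8505)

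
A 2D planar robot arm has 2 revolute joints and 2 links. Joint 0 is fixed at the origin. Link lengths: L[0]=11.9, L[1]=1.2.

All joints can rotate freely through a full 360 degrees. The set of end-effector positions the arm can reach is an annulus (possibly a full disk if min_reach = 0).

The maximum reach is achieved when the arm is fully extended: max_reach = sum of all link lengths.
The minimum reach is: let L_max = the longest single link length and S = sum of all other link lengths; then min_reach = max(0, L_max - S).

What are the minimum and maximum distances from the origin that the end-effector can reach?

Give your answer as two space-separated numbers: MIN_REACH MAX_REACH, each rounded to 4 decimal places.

Link lengths: [11.9, 1.2]
max_reach = 11.9 + 1.2 = 13.1
L_max = max([11.9, 1.2]) = 11.9
S (sum of others) = 13.1 - 11.9 = 1.2
min_reach = max(0, 11.9 - 1.2) = max(0, 10.7) = 10.7

Answer: 10.7000 13.1000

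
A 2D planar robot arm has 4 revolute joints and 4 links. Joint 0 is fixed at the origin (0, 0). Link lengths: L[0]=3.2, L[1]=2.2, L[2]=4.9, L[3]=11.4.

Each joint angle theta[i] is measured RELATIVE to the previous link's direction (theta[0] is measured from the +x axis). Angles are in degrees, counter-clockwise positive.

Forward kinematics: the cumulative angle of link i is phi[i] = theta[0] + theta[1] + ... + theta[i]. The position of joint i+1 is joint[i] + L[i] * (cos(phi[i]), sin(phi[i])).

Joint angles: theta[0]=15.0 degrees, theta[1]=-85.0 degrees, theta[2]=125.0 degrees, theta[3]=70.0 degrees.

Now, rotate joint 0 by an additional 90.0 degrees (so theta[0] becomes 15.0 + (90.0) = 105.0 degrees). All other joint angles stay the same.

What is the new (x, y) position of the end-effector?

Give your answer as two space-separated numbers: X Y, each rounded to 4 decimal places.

joint[0] = (0.0000, 0.0000)  (base)
link 0: phi[0] = 105 = 105 deg
  cos(105 deg) = -0.2588, sin(105 deg) = 0.9659
  joint[1] = (0.0000, 0.0000) + 3.2 * (-0.2588, 0.9659) = (0.0000 + -0.8282, 0.0000 + 3.0910) = (-0.8282, 3.0910)
link 1: phi[1] = 105 + -85 = 20 deg
  cos(20 deg) = 0.9397, sin(20 deg) = 0.3420
  joint[2] = (-0.8282, 3.0910) + 2.2 * (0.9397, 0.3420) = (-0.8282 + 2.0673, 3.0910 + 0.7524) = (1.2391, 3.8434)
link 2: phi[2] = 105 + -85 + 125 = 145 deg
  cos(145 deg) = -0.8192, sin(145 deg) = 0.5736
  joint[3] = (1.2391, 3.8434) + 4.9 * (-0.8192, 0.5736) = (1.2391 + -4.0138, 3.8434 + 2.8105) = (-2.7747, 6.6539)
link 3: phi[3] = 105 + -85 + 125 + 70 = 215 deg
  cos(215 deg) = -0.8192, sin(215 deg) = -0.5736
  joint[4] = (-2.7747, 6.6539) + 11.4 * (-0.8192, -0.5736) = (-2.7747 + -9.3383, 6.6539 + -6.5388) = (-12.1131, 0.1152)
End effector: (-12.1131, 0.1152)

Answer: -12.1131 0.1152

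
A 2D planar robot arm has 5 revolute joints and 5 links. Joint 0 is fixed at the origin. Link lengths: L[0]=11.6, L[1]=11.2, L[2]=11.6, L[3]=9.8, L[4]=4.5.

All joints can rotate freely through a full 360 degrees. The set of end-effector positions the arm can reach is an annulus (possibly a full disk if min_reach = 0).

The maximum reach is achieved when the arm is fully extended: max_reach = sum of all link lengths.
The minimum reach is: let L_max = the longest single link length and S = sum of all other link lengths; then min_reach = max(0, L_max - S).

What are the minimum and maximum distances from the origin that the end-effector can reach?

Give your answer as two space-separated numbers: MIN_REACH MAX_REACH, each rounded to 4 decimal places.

Answer: 0.0000 48.7000

Derivation:
Link lengths: [11.6, 11.2, 11.6, 9.8, 4.5]
max_reach = 11.6 + 11.2 + 11.6 + 9.8 + 4.5 = 48.7
L_max = max([11.6, 11.2, 11.6, 9.8, 4.5]) = 11.6
S (sum of others) = 48.7 - 11.6 = 37.1
min_reach = max(0, 11.6 - 37.1) = max(0, -25.5) = 0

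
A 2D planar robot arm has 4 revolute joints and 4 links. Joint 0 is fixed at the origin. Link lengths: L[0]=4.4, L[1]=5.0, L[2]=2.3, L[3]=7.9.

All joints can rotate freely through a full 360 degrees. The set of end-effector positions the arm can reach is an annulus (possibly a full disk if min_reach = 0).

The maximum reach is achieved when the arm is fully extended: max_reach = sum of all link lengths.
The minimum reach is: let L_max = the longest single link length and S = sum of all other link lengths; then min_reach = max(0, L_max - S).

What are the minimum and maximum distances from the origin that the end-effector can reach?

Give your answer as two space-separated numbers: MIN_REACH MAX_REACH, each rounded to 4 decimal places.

Link lengths: [4.4, 5.0, 2.3, 7.9]
max_reach = 4.4 + 5 + 2.3 + 7.9 = 19.6
L_max = max([4.4, 5.0, 2.3, 7.9]) = 7.9
S (sum of others) = 19.6 - 7.9 = 11.7
min_reach = max(0, 7.9 - 11.7) = max(0, -3.8) = 0

Answer: 0.0000 19.6000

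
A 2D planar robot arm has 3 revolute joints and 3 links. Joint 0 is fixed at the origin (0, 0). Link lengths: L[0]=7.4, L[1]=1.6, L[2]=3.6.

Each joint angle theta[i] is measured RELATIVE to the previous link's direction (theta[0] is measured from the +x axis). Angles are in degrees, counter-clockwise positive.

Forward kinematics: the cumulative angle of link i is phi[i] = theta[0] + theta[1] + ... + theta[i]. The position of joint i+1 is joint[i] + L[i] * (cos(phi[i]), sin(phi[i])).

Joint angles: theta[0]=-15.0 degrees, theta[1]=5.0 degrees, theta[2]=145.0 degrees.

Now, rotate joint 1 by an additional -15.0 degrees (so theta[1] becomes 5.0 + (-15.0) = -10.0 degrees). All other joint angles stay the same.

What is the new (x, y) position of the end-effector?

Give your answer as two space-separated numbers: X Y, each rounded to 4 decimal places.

joint[0] = (0.0000, 0.0000)  (base)
link 0: phi[0] = -15 = -15 deg
  cos(-15 deg) = 0.9659, sin(-15 deg) = -0.2588
  joint[1] = (0.0000, 0.0000) + 7.4 * (0.9659, -0.2588) = (0.0000 + 7.1479, 0.0000 + -1.9153) = (7.1479, -1.9153)
link 1: phi[1] = -15 + -10 = -25 deg
  cos(-25 deg) = 0.9063, sin(-25 deg) = -0.4226
  joint[2] = (7.1479, -1.9153) + 1.6 * (0.9063, -0.4226) = (7.1479 + 1.4501, -1.9153 + -0.6762) = (8.5979, -2.5915)
link 2: phi[2] = -15 + -10 + 145 = 120 deg
  cos(120 deg) = -0.5000, sin(120 deg) = 0.8660
  joint[3] = (8.5979, -2.5915) + 3.6 * (-0.5000, 0.8660) = (8.5979 + -1.8000, -2.5915 + 3.1177) = (6.7979, 0.5262)
End effector: (6.7979, 0.5262)

Answer: 6.7979 0.5262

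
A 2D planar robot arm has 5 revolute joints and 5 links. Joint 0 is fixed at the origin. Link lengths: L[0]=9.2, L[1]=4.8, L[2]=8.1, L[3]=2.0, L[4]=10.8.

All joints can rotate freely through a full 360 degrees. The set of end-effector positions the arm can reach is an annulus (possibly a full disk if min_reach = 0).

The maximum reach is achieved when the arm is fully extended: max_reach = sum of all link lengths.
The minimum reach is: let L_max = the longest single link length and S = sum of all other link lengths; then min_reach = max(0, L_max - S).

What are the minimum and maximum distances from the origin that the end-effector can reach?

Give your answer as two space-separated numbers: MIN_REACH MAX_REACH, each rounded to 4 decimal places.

Link lengths: [9.2, 4.8, 8.1, 2.0, 10.8]
max_reach = 9.2 + 4.8 + 8.1 + 2 + 10.8 = 34.9
L_max = max([9.2, 4.8, 8.1, 2.0, 10.8]) = 10.8
S (sum of others) = 34.9 - 10.8 = 24.1
min_reach = max(0, 10.8 - 24.1) = max(0, -13.3) = 0

Answer: 0.0000 34.9000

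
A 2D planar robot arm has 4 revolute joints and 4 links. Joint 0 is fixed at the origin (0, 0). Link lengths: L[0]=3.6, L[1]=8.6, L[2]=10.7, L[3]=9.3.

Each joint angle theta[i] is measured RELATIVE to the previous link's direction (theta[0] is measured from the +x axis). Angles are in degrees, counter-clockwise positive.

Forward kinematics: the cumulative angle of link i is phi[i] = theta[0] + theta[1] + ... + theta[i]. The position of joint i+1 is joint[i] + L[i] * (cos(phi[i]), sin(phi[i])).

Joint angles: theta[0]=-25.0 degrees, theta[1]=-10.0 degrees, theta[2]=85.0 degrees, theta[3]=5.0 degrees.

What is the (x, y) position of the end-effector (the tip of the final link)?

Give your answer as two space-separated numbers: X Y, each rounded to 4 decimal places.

joint[0] = (0.0000, 0.0000)  (base)
link 0: phi[0] = -25 = -25 deg
  cos(-25 deg) = 0.9063, sin(-25 deg) = -0.4226
  joint[1] = (0.0000, 0.0000) + 3.6 * (0.9063, -0.4226) = (0.0000 + 3.2627, 0.0000 + -1.5214) = (3.2627, -1.5214)
link 1: phi[1] = -25 + -10 = -35 deg
  cos(-35 deg) = 0.8192, sin(-35 deg) = -0.5736
  joint[2] = (3.2627, -1.5214) + 8.6 * (0.8192, -0.5736) = (3.2627 + 7.0447, -1.5214 + -4.9328) = (10.3074, -6.4542)
link 2: phi[2] = -25 + -10 + 85 = 50 deg
  cos(50 deg) = 0.6428, sin(50 deg) = 0.7660
  joint[3] = (10.3074, -6.4542) + 10.7 * (0.6428, 0.7660) = (10.3074 + 6.8778, -6.4542 + 8.1967) = (17.1852, 1.7425)
link 3: phi[3] = -25 + -10 + 85 + 5 = 55 deg
  cos(55 deg) = 0.5736, sin(55 deg) = 0.8192
  joint[4] = (17.1852, 1.7425) + 9.3 * (0.5736, 0.8192) = (17.1852 + 5.3343, 1.7425 + 7.6181) = (22.5195, 9.3606)
End effector: (22.5195, 9.3606)

Answer: 22.5195 9.3606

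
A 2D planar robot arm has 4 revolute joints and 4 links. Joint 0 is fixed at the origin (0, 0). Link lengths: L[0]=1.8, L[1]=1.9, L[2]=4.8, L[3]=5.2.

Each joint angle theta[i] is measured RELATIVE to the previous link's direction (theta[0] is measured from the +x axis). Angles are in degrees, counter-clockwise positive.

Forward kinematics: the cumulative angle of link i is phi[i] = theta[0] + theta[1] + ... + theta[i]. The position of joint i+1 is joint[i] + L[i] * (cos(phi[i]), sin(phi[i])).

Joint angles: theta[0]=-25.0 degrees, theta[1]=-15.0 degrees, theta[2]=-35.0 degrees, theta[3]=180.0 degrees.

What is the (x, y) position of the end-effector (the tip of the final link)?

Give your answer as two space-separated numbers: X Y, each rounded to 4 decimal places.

joint[0] = (0.0000, 0.0000)  (base)
link 0: phi[0] = -25 = -25 deg
  cos(-25 deg) = 0.9063, sin(-25 deg) = -0.4226
  joint[1] = (0.0000, 0.0000) + 1.8 * (0.9063, -0.4226) = (0.0000 + 1.6314, 0.0000 + -0.7607) = (1.6314, -0.7607)
link 1: phi[1] = -25 + -15 = -40 deg
  cos(-40 deg) = 0.7660, sin(-40 deg) = -0.6428
  joint[2] = (1.6314, -0.7607) + 1.9 * (0.7660, -0.6428) = (1.6314 + 1.4555, -0.7607 + -1.2213) = (3.0868, -1.9820)
link 2: phi[2] = -25 + -15 + -35 = -75 deg
  cos(-75 deg) = 0.2588, sin(-75 deg) = -0.9659
  joint[3] = (3.0868, -1.9820) + 4.8 * (0.2588, -0.9659) = (3.0868 + 1.2423, -1.9820 + -4.6364) = (4.3292, -6.6185)
link 3: phi[3] = -25 + -15 + -35 + 180 = 105 deg
  cos(105 deg) = -0.2588, sin(105 deg) = 0.9659
  joint[4] = (4.3292, -6.6185) + 5.2 * (-0.2588, 0.9659) = (4.3292 + -1.3459, -6.6185 + 5.0228) = (2.9833, -1.5956)
End effector: (2.9833, -1.5956)

Answer: 2.9833 -1.5956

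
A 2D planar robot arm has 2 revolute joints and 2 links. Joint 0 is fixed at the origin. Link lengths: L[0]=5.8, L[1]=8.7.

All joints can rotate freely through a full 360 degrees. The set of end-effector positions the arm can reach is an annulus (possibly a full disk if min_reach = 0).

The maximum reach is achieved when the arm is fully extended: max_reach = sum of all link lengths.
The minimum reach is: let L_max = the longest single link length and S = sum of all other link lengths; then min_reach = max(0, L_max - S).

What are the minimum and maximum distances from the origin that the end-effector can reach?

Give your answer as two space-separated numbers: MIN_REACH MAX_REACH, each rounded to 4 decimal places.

Answer: 2.9000 14.5000

Derivation:
Link lengths: [5.8, 8.7]
max_reach = 5.8 + 8.7 = 14.5
L_max = max([5.8, 8.7]) = 8.7
S (sum of others) = 14.5 - 8.7 = 5.8
min_reach = max(0, 8.7 - 5.8) = max(0, 2.9) = 2.9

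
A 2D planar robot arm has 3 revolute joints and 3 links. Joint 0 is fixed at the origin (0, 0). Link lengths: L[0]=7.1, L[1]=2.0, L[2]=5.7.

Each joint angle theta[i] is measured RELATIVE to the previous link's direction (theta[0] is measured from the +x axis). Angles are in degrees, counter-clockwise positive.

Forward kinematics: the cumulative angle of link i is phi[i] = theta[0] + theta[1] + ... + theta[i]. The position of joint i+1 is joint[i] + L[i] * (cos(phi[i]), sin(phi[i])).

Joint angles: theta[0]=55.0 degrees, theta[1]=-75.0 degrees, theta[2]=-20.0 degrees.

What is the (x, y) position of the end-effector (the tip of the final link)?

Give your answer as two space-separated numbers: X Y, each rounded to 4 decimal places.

Answer: 10.3182 1.4680

Derivation:
joint[0] = (0.0000, 0.0000)  (base)
link 0: phi[0] = 55 = 55 deg
  cos(55 deg) = 0.5736, sin(55 deg) = 0.8192
  joint[1] = (0.0000, 0.0000) + 7.1 * (0.5736, 0.8192) = (0.0000 + 4.0724, 0.0000 + 5.8160) = (4.0724, 5.8160)
link 1: phi[1] = 55 + -75 = -20 deg
  cos(-20 deg) = 0.9397, sin(-20 deg) = -0.3420
  joint[2] = (4.0724, 5.8160) + 2 * (0.9397, -0.3420) = (4.0724 + 1.8794, 5.8160 + -0.6840) = (5.9518, 5.1319)
link 2: phi[2] = 55 + -75 + -20 = -40 deg
  cos(-40 deg) = 0.7660, sin(-40 deg) = -0.6428
  joint[3] = (5.9518, 5.1319) + 5.7 * (0.7660, -0.6428) = (5.9518 + 4.3665, 5.1319 + -3.6639) = (10.3182, 1.4680)
End effector: (10.3182, 1.4680)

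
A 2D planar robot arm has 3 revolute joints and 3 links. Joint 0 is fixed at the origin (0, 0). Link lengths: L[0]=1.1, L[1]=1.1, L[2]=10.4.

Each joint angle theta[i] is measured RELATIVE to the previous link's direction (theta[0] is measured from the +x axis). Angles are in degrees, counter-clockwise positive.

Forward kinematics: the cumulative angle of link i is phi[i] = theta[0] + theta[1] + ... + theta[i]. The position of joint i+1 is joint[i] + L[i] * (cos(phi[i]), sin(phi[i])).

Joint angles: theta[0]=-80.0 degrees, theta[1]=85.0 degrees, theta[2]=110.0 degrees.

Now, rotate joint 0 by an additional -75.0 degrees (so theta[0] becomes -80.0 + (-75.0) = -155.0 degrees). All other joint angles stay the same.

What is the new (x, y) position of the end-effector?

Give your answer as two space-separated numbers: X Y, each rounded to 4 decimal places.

joint[0] = (0.0000, 0.0000)  (base)
link 0: phi[0] = -155 = -155 deg
  cos(-155 deg) = -0.9063, sin(-155 deg) = -0.4226
  joint[1] = (0.0000, 0.0000) + 1.1 * (-0.9063, -0.4226) = (0.0000 + -0.9969, 0.0000 + -0.4649) = (-0.9969, -0.4649)
link 1: phi[1] = -155 + 85 = -70 deg
  cos(-70 deg) = 0.3420, sin(-70 deg) = -0.9397
  joint[2] = (-0.9969, -0.4649) + 1.1 * (0.3420, -0.9397) = (-0.9969 + 0.3762, -0.4649 + -1.0337) = (-0.6207, -1.4985)
link 2: phi[2] = -155 + 85 + 110 = 40 deg
  cos(40 deg) = 0.7660, sin(40 deg) = 0.6428
  joint[3] = (-0.6207, -1.4985) + 10.4 * (0.7660, 0.6428) = (-0.6207 + 7.9669, -1.4985 + 6.6850) = (7.3461, 5.1864)
End effector: (7.3461, 5.1864)

Answer: 7.3461 5.1864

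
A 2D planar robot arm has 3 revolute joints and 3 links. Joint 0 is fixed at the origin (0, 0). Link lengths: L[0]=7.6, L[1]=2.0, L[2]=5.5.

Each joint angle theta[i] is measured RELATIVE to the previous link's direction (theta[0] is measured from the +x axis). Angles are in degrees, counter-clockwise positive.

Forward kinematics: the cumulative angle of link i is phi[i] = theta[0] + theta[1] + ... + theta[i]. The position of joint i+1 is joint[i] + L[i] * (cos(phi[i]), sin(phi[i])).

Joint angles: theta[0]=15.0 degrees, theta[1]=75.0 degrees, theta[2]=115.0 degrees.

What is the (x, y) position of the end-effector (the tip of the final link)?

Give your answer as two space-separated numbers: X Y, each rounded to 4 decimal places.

joint[0] = (0.0000, 0.0000)  (base)
link 0: phi[0] = 15 = 15 deg
  cos(15 deg) = 0.9659, sin(15 deg) = 0.2588
  joint[1] = (0.0000, 0.0000) + 7.6 * (0.9659, 0.2588) = (0.0000 + 7.3410, 0.0000 + 1.9670) = (7.3410, 1.9670)
link 1: phi[1] = 15 + 75 = 90 deg
  cos(90 deg) = 0.0000, sin(90 deg) = 1.0000
  joint[2] = (7.3410, 1.9670) + 2 * (0.0000, 1.0000) = (7.3410 + 0.0000, 1.9670 + 2.0000) = (7.3410, 3.9670)
link 2: phi[2] = 15 + 75 + 115 = 205 deg
  cos(205 deg) = -0.9063, sin(205 deg) = -0.4226
  joint[3] = (7.3410, 3.9670) + 5.5 * (-0.9063, -0.4226) = (7.3410 + -4.9847, 3.9670 + -2.3244) = (2.3563, 1.6426)
End effector: (2.3563, 1.6426)

Answer: 2.3563 1.6426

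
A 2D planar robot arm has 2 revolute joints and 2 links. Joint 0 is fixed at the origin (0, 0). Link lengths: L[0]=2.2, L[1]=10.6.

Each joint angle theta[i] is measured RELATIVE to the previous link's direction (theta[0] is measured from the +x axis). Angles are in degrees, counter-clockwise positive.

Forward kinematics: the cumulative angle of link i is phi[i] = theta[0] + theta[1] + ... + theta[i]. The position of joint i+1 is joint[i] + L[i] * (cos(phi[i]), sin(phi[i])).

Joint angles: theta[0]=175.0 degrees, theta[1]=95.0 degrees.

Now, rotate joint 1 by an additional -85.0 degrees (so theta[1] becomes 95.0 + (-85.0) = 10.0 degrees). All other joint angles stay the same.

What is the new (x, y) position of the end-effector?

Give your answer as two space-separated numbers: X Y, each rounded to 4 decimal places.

joint[0] = (0.0000, 0.0000)  (base)
link 0: phi[0] = 175 = 175 deg
  cos(175 deg) = -0.9962, sin(175 deg) = 0.0872
  joint[1] = (0.0000, 0.0000) + 2.2 * (-0.9962, 0.0872) = (0.0000 + -2.1916, 0.0000 + 0.1917) = (-2.1916, 0.1917)
link 1: phi[1] = 175 + 10 = 185 deg
  cos(185 deg) = -0.9962, sin(185 deg) = -0.0872
  joint[2] = (-2.1916, 0.1917) + 10.6 * (-0.9962, -0.0872) = (-2.1916 + -10.5597, 0.1917 + -0.9239) = (-12.7513, -0.7321)
End effector: (-12.7513, -0.7321)

Answer: -12.7513 -0.7321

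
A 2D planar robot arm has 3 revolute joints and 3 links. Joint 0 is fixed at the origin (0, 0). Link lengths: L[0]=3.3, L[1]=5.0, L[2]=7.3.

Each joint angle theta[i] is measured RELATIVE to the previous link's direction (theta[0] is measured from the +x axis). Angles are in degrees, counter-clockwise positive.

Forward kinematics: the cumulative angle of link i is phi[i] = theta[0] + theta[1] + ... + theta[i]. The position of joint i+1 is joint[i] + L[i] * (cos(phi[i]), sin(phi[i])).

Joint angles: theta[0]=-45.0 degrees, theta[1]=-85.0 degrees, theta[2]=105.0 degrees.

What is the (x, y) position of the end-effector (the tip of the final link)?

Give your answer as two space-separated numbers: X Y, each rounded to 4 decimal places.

Answer: 5.7356 -9.2488

Derivation:
joint[0] = (0.0000, 0.0000)  (base)
link 0: phi[0] = -45 = -45 deg
  cos(-45 deg) = 0.7071, sin(-45 deg) = -0.7071
  joint[1] = (0.0000, 0.0000) + 3.3 * (0.7071, -0.7071) = (0.0000 + 2.3335, 0.0000 + -2.3335) = (2.3335, -2.3335)
link 1: phi[1] = -45 + -85 = -130 deg
  cos(-130 deg) = -0.6428, sin(-130 deg) = -0.7660
  joint[2] = (2.3335, -2.3335) + 5 * (-0.6428, -0.7660) = (2.3335 + -3.2139, -2.3335 + -3.8302) = (-0.8805, -6.1637)
link 2: phi[2] = -45 + -85 + 105 = -25 deg
  cos(-25 deg) = 0.9063, sin(-25 deg) = -0.4226
  joint[3] = (-0.8805, -6.1637) + 7.3 * (0.9063, -0.4226) = (-0.8805 + 6.6160, -6.1637 + -3.0851) = (5.7356, -9.2488)
End effector: (5.7356, -9.2488)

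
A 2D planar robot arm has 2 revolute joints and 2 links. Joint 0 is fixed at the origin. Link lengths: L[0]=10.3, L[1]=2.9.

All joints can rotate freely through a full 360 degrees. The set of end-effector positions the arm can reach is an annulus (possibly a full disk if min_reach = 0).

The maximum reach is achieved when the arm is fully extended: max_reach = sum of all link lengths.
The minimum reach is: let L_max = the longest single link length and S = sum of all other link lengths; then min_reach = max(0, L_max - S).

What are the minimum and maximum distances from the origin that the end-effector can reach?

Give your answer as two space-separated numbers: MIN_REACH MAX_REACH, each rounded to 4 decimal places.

Link lengths: [10.3, 2.9]
max_reach = 10.3 + 2.9 = 13.2
L_max = max([10.3, 2.9]) = 10.3
S (sum of others) = 13.2 - 10.3 = 2.9
min_reach = max(0, 10.3 - 2.9) = max(0, 7.4) = 7.4

Answer: 7.4000 13.2000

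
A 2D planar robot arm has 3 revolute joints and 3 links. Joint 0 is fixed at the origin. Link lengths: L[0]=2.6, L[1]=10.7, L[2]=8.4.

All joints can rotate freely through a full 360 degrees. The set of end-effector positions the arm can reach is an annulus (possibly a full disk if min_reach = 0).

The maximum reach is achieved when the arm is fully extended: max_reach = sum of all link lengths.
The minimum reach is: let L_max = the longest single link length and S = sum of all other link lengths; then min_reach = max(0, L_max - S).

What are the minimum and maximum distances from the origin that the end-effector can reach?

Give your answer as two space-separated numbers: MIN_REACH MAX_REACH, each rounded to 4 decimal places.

Link lengths: [2.6, 10.7, 8.4]
max_reach = 2.6 + 10.7 + 8.4 = 21.7
L_max = max([2.6, 10.7, 8.4]) = 10.7
S (sum of others) = 21.7 - 10.7 = 11
min_reach = max(0, 10.7 - 11) = max(0, -0.3) = 0

Answer: 0.0000 21.7000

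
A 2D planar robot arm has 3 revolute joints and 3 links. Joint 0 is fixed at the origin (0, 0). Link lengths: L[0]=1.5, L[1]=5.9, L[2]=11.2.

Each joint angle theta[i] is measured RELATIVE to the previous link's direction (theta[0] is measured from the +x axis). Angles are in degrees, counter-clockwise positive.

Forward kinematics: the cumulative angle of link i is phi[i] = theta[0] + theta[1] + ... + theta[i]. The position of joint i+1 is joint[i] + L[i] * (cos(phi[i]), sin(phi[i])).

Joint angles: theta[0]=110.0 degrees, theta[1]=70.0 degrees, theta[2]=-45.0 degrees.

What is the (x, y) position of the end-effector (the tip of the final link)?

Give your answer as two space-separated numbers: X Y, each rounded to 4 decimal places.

joint[0] = (0.0000, 0.0000)  (base)
link 0: phi[0] = 110 = 110 deg
  cos(110 deg) = -0.3420, sin(110 deg) = 0.9397
  joint[1] = (0.0000, 0.0000) + 1.5 * (-0.3420, 0.9397) = (0.0000 + -0.5130, 0.0000 + 1.4095) = (-0.5130, 1.4095)
link 1: phi[1] = 110 + 70 = 180 deg
  cos(180 deg) = -1.0000, sin(180 deg) = 0.0000
  joint[2] = (-0.5130, 1.4095) + 5.9 * (-1.0000, 0.0000) = (-0.5130 + -5.9000, 1.4095 + 0.0000) = (-6.4130, 1.4095)
link 2: phi[2] = 110 + 70 + -45 = 135 deg
  cos(135 deg) = -0.7071, sin(135 deg) = 0.7071
  joint[3] = (-6.4130, 1.4095) + 11.2 * (-0.7071, 0.7071) = (-6.4130 + -7.9196, 1.4095 + 7.9196) = (-14.3326, 9.3291)
End effector: (-14.3326, 9.3291)

Answer: -14.3326 9.3291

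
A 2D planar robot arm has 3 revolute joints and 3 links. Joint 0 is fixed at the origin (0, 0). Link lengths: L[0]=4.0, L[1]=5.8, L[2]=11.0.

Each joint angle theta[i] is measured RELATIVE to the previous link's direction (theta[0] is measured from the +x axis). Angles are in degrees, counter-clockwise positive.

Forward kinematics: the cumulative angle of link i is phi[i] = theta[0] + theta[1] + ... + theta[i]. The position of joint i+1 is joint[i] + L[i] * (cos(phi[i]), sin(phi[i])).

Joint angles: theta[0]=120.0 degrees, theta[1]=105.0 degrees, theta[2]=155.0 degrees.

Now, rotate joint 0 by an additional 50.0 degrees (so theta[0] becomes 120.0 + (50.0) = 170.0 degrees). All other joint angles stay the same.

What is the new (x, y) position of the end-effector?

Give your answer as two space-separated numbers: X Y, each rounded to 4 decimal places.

joint[0] = (0.0000, 0.0000)  (base)
link 0: phi[0] = 170 = 170 deg
  cos(170 deg) = -0.9848, sin(170 deg) = 0.1736
  joint[1] = (0.0000, 0.0000) + 4 * (-0.9848, 0.1736) = (0.0000 + -3.9392, 0.0000 + 0.6946) = (-3.9392, 0.6946)
link 1: phi[1] = 170 + 105 = 275 deg
  cos(275 deg) = 0.0872, sin(275 deg) = -0.9962
  joint[2] = (-3.9392, 0.6946) + 5.8 * (0.0872, -0.9962) = (-3.9392 + 0.5055, 0.6946 + -5.7779) = (-3.4337, -5.0833)
link 2: phi[2] = 170 + 105 + 155 = 430 deg
  cos(430 deg) = 0.3420, sin(430 deg) = 0.9397
  joint[3] = (-3.4337, -5.0833) + 11 * (0.3420, 0.9397) = (-3.4337 + 3.7622, -5.0833 + 10.3366) = (0.3285, 5.2533)
End effector: (0.3285, 5.2533)

Answer: 0.3285 5.2533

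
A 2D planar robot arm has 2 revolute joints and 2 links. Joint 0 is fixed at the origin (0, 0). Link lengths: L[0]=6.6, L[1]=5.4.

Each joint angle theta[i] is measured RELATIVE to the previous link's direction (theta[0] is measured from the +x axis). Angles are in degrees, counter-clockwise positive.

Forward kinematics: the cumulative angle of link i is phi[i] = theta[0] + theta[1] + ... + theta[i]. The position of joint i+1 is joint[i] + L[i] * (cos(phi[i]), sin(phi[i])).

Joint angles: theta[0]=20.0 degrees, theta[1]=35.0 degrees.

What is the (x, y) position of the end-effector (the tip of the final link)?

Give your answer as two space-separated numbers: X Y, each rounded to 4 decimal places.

Answer: 9.2993 6.6808

Derivation:
joint[0] = (0.0000, 0.0000)  (base)
link 0: phi[0] = 20 = 20 deg
  cos(20 deg) = 0.9397, sin(20 deg) = 0.3420
  joint[1] = (0.0000, 0.0000) + 6.6 * (0.9397, 0.3420) = (0.0000 + 6.2020, 0.0000 + 2.2573) = (6.2020, 2.2573)
link 1: phi[1] = 20 + 35 = 55 deg
  cos(55 deg) = 0.5736, sin(55 deg) = 0.8192
  joint[2] = (6.2020, 2.2573) + 5.4 * (0.5736, 0.8192) = (6.2020 + 3.0973, 2.2573 + 4.4234) = (9.2993, 6.6808)
End effector: (9.2993, 6.6808)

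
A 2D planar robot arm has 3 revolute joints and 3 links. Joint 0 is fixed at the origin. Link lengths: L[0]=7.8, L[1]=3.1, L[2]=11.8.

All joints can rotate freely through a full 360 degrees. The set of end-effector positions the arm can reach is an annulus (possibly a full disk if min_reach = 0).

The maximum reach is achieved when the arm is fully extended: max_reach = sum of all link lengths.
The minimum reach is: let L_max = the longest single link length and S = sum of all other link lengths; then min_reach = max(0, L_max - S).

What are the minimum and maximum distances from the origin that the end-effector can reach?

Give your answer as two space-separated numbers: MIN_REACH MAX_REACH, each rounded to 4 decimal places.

Link lengths: [7.8, 3.1, 11.8]
max_reach = 7.8 + 3.1 + 11.8 = 22.7
L_max = max([7.8, 3.1, 11.8]) = 11.8
S (sum of others) = 22.7 - 11.8 = 10.9
min_reach = max(0, 11.8 - 10.9) = max(0, 0.9) = 0.9

Answer: 0.9000 22.7000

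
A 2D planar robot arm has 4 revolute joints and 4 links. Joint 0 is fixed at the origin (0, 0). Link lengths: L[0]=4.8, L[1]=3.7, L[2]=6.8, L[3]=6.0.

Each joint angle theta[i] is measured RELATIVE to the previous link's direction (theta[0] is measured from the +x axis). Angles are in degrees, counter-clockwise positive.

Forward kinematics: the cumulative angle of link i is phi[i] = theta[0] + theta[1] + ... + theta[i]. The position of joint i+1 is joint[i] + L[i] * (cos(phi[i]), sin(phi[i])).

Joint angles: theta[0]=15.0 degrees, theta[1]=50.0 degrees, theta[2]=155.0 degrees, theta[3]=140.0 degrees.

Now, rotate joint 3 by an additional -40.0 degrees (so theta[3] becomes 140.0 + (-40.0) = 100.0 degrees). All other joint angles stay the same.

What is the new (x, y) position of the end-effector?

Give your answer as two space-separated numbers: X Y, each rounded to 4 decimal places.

joint[0] = (0.0000, 0.0000)  (base)
link 0: phi[0] = 15 = 15 deg
  cos(15 deg) = 0.9659, sin(15 deg) = 0.2588
  joint[1] = (0.0000, 0.0000) + 4.8 * (0.9659, 0.2588) = (0.0000 + 4.6364, 0.0000 + 1.2423) = (4.6364, 1.2423)
link 1: phi[1] = 15 + 50 = 65 deg
  cos(65 deg) = 0.4226, sin(65 deg) = 0.9063
  joint[2] = (4.6364, 1.2423) + 3.7 * (0.4226, 0.9063) = (4.6364 + 1.5637, 1.2423 + 3.3533) = (6.2001, 4.5957)
link 2: phi[2] = 15 + 50 + 155 = 220 deg
  cos(220 deg) = -0.7660, sin(220 deg) = -0.6428
  joint[3] = (6.2001, 4.5957) + 6.8 * (-0.7660, -0.6428) = (6.2001 + -5.2091, 4.5957 + -4.3710) = (0.9910, 0.2247)
link 3: phi[3] = 15 + 50 + 155 + 100 = 320 deg
  cos(320 deg) = 0.7660, sin(320 deg) = -0.6428
  joint[4] = (0.9910, 0.2247) + 6 * (0.7660, -0.6428) = (0.9910 + 4.5963, 0.2247 + -3.8567) = (5.5873, -3.6320)
End effector: (5.5873, -3.6320)

Answer: 5.5873 -3.6320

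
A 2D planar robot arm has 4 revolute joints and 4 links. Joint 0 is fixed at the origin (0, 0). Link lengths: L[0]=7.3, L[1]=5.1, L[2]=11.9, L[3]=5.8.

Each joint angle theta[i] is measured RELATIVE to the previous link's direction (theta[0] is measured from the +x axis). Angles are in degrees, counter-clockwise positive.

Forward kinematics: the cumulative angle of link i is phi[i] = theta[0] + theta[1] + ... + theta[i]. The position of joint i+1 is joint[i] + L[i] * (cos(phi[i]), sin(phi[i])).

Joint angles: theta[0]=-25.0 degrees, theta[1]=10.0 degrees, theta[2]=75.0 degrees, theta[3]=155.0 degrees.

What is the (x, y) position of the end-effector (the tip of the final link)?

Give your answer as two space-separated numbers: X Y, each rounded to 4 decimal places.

joint[0] = (0.0000, 0.0000)  (base)
link 0: phi[0] = -25 = -25 deg
  cos(-25 deg) = 0.9063, sin(-25 deg) = -0.4226
  joint[1] = (0.0000, 0.0000) + 7.3 * (0.9063, -0.4226) = (0.0000 + 6.6160, 0.0000 + -3.0851) = (6.6160, -3.0851)
link 1: phi[1] = -25 + 10 = -15 deg
  cos(-15 deg) = 0.9659, sin(-15 deg) = -0.2588
  joint[2] = (6.6160, -3.0851) + 5.1 * (0.9659, -0.2588) = (6.6160 + 4.9262, -3.0851 + -1.3200) = (11.5423, -4.4051)
link 2: phi[2] = -25 + 10 + 75 = 60 deg
  cos(60 deg) = 0.5000, sin(60 deg) = 0.8660
  joint[3] = (11.5423, -4.4051) + 11.9 * (0.5000, 0.8660) = (11.5423 + 5.9500, -4.4051 + 10.3057) = (17.4923, 5.9006)
link 3: phi[3] = -25 + 10 + 75 + 155 = 215 deg
  cos(215 deg) = -0.8192, sin(215 deg) = -0.5736
  joint[4] = (17.4923, 5.9006) + 5.8 * (-0.8192, -0.5736) = (17.4923 + -4.7511, 5.9006 + -3.3267) = (12.7412, 2.5739)
End effector: (12.7412, 2.5739)

Answer: 12.7412 2.5739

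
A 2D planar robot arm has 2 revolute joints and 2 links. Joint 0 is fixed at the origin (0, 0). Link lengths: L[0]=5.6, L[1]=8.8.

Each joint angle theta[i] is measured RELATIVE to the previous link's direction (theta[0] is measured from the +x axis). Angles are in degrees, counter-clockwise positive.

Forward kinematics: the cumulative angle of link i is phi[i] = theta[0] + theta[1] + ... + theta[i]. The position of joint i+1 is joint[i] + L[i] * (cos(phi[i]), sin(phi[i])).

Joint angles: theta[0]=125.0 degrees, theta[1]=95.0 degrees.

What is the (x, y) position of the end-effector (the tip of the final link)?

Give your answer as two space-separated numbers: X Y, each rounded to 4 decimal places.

Answer: -9.9532 -1.0693

Derivation:
joint[0] = (0.0000, 0.0000)  (base)
link 0: phi[0] = 125 = 125 deg
  cos(125 deg) = -0.5736, sin(125 deg) = 0.8192
  joint[1] = (0.0000, 0.0000) + 5.6 * (-0.5736, 0.8192) = (0.0000 + -3.2120, 0.0000 + 4.5873) = (-3.2120, 4.5873)
link 1: phi[1] = 125 + 95 = 220 deg
  cos(220 deg) = -0.7660, sin(220 deg) = -0.6428
  joint[2] = (-3.2120, 4.5873) + 8.8 * (-0.7660, -0.6428) = (-3.2120 + -6.7412, 4.5873 + -5.6565) = (-9.9532, -1.0693)
End effector: (-9.9532, -1.0693)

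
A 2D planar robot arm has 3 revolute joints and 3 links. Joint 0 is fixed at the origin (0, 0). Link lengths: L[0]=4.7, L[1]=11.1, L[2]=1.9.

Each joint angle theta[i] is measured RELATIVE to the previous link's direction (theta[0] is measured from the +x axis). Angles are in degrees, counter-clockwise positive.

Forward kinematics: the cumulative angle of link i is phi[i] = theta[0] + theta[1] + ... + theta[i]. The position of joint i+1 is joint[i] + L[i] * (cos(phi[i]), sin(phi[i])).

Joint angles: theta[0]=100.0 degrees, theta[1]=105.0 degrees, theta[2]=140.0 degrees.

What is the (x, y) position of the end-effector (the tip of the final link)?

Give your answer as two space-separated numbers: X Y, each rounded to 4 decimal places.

joint[0] = (0.0000, 0.0000)  (base)
link 0: phi[0] = 100 = 100 deg
  cos(100 deg) = -0.1736, sin(100 deg) = 0.9848
  joint[1] = (0.0000, 0.0000) + 4.7 * (-0.1736, 0.9848) = (0.0000 + -0.8161, 0.0000 + 4.6286) = (-0.8161, 4.6286)
link 1: phi[1] = 100 + 105 = 205 deg
  cos(205 deg) = -0.9063, sin(205 deg) = -0.4226
  joint[2] = (-0.8161, 4.6286) + 11.1 * (-0.9063, -0.4226) = (-0.8161 + -10.0600, 4.6286 + -4.6911) = (-10.8762, -0.0625)
link 2: phi[2] = 100 + 105 + 140 = 345 deg
  cos(345 deg) = 0.9659, sin(345 deg) = -0.2588
  joint[3] = (-10.8762, -0.0625) + 1.9 * (0.9659, -0.2588) = (-10.8762 + 1.8353, -0.0625 + -0.4918) = (-9.0409, -0.5542)
End effector: (-9.0409, -0.5542)

Answer: -9.0409 -0.5542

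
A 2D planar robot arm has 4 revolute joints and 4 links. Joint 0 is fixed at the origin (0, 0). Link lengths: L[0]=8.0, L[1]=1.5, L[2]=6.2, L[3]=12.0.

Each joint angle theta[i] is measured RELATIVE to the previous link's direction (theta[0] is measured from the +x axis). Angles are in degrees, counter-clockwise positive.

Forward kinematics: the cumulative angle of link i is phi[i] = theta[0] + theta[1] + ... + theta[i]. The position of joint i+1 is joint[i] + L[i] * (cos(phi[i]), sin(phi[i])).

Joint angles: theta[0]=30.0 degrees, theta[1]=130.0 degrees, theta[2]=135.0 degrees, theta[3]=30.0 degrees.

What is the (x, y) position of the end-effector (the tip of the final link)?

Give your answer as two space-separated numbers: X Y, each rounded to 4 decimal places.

Answer: 17.9687 -7.9890

Derivation:
joint[0] = (0.0000, 0.0000)  (base)
link 0: phi[0] = 30 = 30 deg
  cos(30 deg) = 0.8660, sin(30 deg) = 0.5000
  joint[1] = (0.0000, 0.0000) + 8 * (0.8660, 0.5000) = (0.0000 + 6.9282, 0.0000 + 4.0000) = (6.9282, 4.0000)
link 1: phi[1] = 30 + 130 = 160 deg
  cos(160 deg) = -0.9397, sin(160 deg) = 0.3420
  joint[2] = (6.9282, 4.0000) + 1.5 * (-0.9397, 0.3420) = (6.9282 + -1.4095, 4.0000 + 0.5130) = (5.5187, 4.5130)
link 2: phi[2] = 30 + 130 + 135 = 295 deg
  cos(295 deg) = 0.4226, sin(295 deg) = -0.9063
  joint[3] = (5.5187, 4.5130) + 6.2 * (0.4226, -0.9063) = (5.5187 + 2.6202, 4.5130 + -5.6191) = (8.1389, -1.1061)
link 3: phi[3] = 30 + 130 + 135 + 30 = 325 deg
  cos(325 deg) = 0.8192, sin(325 deg) = -0.5736
  joint[4] = (8.1389, -1.1061) + 12 * (0.8192, -0.5736) = (8.1389 + 9.8298, -1.1061 + -6.8829) = (17.9687, -7.9890)
End effector: (17.9687, -7.9890)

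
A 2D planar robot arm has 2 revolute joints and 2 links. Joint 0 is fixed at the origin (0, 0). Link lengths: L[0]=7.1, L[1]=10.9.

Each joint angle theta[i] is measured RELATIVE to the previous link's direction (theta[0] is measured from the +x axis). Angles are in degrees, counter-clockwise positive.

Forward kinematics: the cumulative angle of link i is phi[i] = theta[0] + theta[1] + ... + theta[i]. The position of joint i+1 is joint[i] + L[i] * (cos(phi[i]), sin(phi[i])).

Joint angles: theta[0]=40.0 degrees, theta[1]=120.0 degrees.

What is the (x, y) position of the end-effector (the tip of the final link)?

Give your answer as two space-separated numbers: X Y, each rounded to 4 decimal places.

joint[0] = (0.0000, 0.0000)  (base)
link 0: phi[0] = 40 = 40 deg
  cos(40 deg) = 0.7660, sin(40 deg) = 0.6428
  joint[1] = (0.0000, 0.0000) + 7.1 * (0.7660, 0.6428) = (0.0000 + 5.4389, 0.0000 + 4.5638) = (5.4389, 4.5638)
link 1: phi[1] = 40 + 120 = 160 deg
  cos(160 deg) = -0.9397, sin(160 deg) = 0.3420
  joint[2] = (5.4389, 4.5638) + 10.9 * (-0.9397, 0.3420) = (5.4389 + -10.2426, 4.5638 + 3.7280) = (-4.8037, 8.2918)
End effector: (-4.8037, 8.2918)

Answer: -4.8037 8.2918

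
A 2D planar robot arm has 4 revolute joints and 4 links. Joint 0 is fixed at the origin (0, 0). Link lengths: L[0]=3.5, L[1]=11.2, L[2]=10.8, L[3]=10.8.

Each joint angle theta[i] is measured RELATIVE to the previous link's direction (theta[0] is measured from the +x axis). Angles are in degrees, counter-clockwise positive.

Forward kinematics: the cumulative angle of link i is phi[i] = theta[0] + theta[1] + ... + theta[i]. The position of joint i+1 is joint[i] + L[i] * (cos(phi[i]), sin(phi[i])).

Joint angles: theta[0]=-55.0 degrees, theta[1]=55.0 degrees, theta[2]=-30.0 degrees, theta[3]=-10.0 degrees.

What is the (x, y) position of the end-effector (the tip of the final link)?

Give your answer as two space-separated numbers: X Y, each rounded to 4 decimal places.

Answer: 30.8339 -15.2091

Derivation:
joint[0] = (0.0000, 0.0000)  (base)
link 0: phi[0] = -55 = -55 deg
  cos(-55 deg) = 0.5736, sin(-55 deg) = -0.8192
  joint[1] = (0.0000, 0.0000) + 3.5 * (0.5736, -0.8192) = (0.0000 + 2.0075, 0.0000 + -2.8670) = (2.0075, -2.8670)
link 1: phi[1] = -55 + 55 = 0 deg
  cos(0 deg) = 1.0000, sin(0 deg) = 0.0000
  joint[2] = (2.0075, -2.8670) + 11.2 * (1.0000, 0.0000) = (2.0075 + 11.2000, -2.8670 + 0.0000) = (13.2075, -2.8670)
link 2: phi[2] = -55 + 55 + -30 = -30 deg
  cos(-30 deg) = 0.8660, sin(-30 deg) = -0.5000
  joint[3] = (13.2075, -2.8670) + 10.8 * (0.8660, -0.5000) = (13.2075 + 9.3531, -2.8670 + -5.4000) = (22.5606, -8.2670)
link 3: phi[3] = -55 + 55 + -30 + -10 = -40 deg
  cos(-40 deg) = 0.7660, sin(-40 deg) = -0.6428
  joint[4] = (22.5606, -8.2670) + 10.8 * (0.7660, -0.6428) = (22.5606 + 8.2733, -8.2670 + -6.9421) = (30.8339, -15.2091)
End effector: (30.8339, -15.2091)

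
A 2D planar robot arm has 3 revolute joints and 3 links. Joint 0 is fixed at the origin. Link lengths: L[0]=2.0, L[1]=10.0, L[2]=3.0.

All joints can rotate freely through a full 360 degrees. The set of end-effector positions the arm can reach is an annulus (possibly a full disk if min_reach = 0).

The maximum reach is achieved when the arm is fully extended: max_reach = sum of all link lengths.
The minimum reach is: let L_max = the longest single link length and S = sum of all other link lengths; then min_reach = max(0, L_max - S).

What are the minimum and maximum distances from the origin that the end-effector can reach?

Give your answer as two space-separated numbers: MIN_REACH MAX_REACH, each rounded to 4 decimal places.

Answer: 5.0000 15.0000

Derivation:
Link lengths: [2.0, 10.0, 3.0]
max_reach = 2 + 10 + 3 = 15
L_max = max([2.0, 10.0, 3.0]) = 10
S (sum of others) = 15 - 10 = 5
min_reach = max(0, 10 - 5) = max(0, 5) = 5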